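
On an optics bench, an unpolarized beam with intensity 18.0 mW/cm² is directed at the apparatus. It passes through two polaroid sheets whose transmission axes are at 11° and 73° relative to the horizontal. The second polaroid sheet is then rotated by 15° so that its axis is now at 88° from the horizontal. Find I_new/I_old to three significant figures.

Before rotation:
Unpolarized light through the first polarizer → I₁ = ½ I₀, now polarized at 11°.
I₂ = I₁ cos²(73° − 11°) = 0.5 I₀ · cos²(62°) = 0.1102 I₀.
After rotation:
Unpolarized light through the first polarizer → I₁ = ½ I₀, now polarized at 11°.
I₂ = I₁ cos²(88° − 11°) = 0.5 I₀ · cos²(77°) = 0.0253 I₀.
Ratio = 0.0253 / 0.1102 = 0.2296.

I_new/I_old ≈ 0.230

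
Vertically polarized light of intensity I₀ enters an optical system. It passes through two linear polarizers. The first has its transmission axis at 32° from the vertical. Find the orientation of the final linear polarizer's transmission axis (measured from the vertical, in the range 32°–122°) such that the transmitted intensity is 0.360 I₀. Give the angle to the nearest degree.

θ ≈ 77°

I₁ = I₀ cos²(32° − 0°) = I₀ cos²(32°) = 0.7192 I₀.
Need I₂/I₀ = 0.36, so cos²(θ − 32°) = 0.36 / 0.7192 = 0.5006.
θ − 32° = arccos(√0.5006) = 45.0°, giving θ ≈ 32 + 45.0 = 77.0°.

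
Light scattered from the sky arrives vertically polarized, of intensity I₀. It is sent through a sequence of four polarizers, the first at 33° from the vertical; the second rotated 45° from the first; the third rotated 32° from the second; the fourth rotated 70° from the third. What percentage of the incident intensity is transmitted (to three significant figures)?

I₁ = I₀ cos²(33° − 0°) = I₀ cos²(33°) = 0.7034 I₀.
I₂ = I₁ cos²(45°) = 0.7034 · 0.5 I₀ = 0.3517 I₀.
I₃ = I₂ cos²(32°) = 0.3517 · 0.7192 I₀ = 0.2529 I₀.
I₄ = I₃ cos²(70°) = 0.2529 · 0.117 I₀ = 0.02959 I₀.
That is 2.959% of the incident intensity.

≈ 2.96%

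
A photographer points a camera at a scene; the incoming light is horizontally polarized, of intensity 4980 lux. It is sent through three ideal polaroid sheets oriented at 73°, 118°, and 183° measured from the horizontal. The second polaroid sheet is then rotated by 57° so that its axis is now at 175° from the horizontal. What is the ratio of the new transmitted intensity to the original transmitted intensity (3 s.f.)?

I_new/I_old ≈ 0.475

Before rotation:
I₁ = I₀ cos²(73° − 0°) = I₀ cos²(73°) = 0.08548 I₀.
I₂ = I₁ cos²(118° − 73°) = 0.08548 I₀ · cos²(45°) = 0.04274 I₀.
I₃ = I₂ cos²(183° − 118°) = 0.04274 I₀ · cos²(65°) = 0.007634 I₀.
After rotation:
I₁ = I₀ cos²(73° − 0°) = I₀ cos²(73°) = 0.08548 I₀.
Angle between axes 1 and 2: 78°. I₂ = 0.08548 I₀ · cos²(78°) = 0.003695 I₀.
I₃ = I₂ cos²(183° − 175°) = 0.003695 I₀ · cos²(8°) = 0.003624 I₀.
Ratio = 0.003624 / 0.007634 = 0.4747.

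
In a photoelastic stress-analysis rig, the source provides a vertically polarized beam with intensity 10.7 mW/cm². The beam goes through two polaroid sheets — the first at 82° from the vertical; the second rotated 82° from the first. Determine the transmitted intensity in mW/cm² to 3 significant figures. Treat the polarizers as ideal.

I ≈ 0.00401 mW/cm²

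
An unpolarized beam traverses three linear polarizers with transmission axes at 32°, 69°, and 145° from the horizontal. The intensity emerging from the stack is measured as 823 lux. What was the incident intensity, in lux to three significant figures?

I₀ ≈ 4.41e4 lux

Unpolarized light through the first polarizer → I₁ = ½ I₀, now polarized at 32°.
I₂ = I₁ cos²(69° − 32°) = 0.5 I₀ · cos²(37°) = 0.3189 I₀.
I₃ = I₂ cos²(145° − 69°) = 0.3189 I₀ · cos²(76°) = 0.01866 I₀.
So 823 lux = 0.01866 I₀, giving I₀ = 823/0.01866 = 4.409e+04 lux.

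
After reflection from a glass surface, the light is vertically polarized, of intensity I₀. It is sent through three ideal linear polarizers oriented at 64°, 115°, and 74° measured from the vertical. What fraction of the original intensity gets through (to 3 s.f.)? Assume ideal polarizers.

By Malus's law, I₁ = I₀ cos²(64° − 0°) = I₀ cos²(64°) = 0.1922 I₀.
I₂ = I₁ cos²(115° − 64°) = 0.1922 I₀ · cos²(51°) = 0.07611 I₀.
I₃ = I₂ cos²(74° − 115°) = 0.07611 I₀ · cos²(41°) = 0.04335 I₀.
Transmitted fraction = 0.04335.

≈ 0.0433 I₀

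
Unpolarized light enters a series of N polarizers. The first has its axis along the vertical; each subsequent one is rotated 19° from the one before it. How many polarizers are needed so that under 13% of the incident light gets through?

N = 14

First polarizer halves the unpolarized light: factor 1/2.
Each further stage multiplies by cos²(19°) = 0.894.
After N polarizers: T = 0.5·0.894^(N−1). Require T < 0.13 ⇒ N−1 > ln(0.13/0.5)/ln(0.894) = 12.02, so N−1 ≥ 13 and N = 14.
Check: N=14 gives T = 0.1165 < 0.13; N=13 gives T = 0.1303.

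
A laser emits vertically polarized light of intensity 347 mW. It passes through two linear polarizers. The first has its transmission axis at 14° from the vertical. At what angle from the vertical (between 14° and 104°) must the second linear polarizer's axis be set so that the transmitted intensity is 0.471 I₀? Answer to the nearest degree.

θ ≈ 59°

By Malus's law, I₁ = I₀ cos²(14° − 0°) = I₀ cos²(14°) = 0.9415 I₀.
Need I₂/I₀ = 0.471, so cos²(θ − 14°) = 0.471 / 0.9415 = 0.5003.
θ − 14° = arccos(√0.5003) = 45.0°, giving θ ≈ 14 + 45.0 = 59.0°.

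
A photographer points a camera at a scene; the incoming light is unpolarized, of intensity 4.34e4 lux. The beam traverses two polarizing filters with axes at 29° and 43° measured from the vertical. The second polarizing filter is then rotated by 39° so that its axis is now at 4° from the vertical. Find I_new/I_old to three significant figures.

Before rotation:
Unpolarized light through the first polarizer → I₁ = ½ I₀, now polarized at 29°.
I₂ = I₁ cos²(43° − 29°) = 0.5 I₀ · cos²(14°) = 0.4707 I₀.
After rotation:
Unpolarized light through the first polarizer → I₁ = ½ I₀, now polarized at 29°.
I₂ = I₁ cos²(4° − 29°) = 0.5 I₀ · cos²(25°) = 0.4107 I₀.
Ratio = 0.4107 / 0.4707 = 0.8725.

I_new/I_old ≈ 0.872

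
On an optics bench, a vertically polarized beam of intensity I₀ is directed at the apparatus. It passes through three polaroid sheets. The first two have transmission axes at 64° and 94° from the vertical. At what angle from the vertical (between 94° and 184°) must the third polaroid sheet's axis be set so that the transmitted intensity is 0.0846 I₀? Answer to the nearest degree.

θ ≈ 134°

By Malus's law, I₁ = I₀ cos²(64° − 0°) = I₀ cos²(64°) = 0.1922 I₀.
I₂ = I₁ cos²(94° − 64°) = 0.1922 I₀ · cos²(30°) = 0.1441 I₀.
Need I₃/I₀ = 0.0846, so cos²(θ − 94°) = 0.0846 / 0.1441 = 0.587.
θ − 94° = arccos(√0.587) = 40.0°, giving θ ≈ 94 + 40.0 = 134.0°.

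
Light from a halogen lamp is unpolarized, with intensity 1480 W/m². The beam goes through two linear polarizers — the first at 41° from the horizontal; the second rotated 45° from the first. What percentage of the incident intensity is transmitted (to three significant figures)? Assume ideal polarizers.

≈ 25.0%

Unpolarized light through the first polarizer → I₁ = 1480 W/m²/2 = 740 W/m², polarized at 41°.
I₂ = I₁ · cos²(45°) = 740 · 0.5 = 370 W/m².
That is 25% of the incident intensity.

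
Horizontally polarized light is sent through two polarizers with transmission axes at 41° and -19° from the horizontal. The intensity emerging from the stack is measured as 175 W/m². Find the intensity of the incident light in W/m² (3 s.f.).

I₁ = I₀ cos²(41° − 0°) = I₀ cos²(41°) = 0.5696 I₀.
I₂ = I₁ cos²(-19° − 41°) = 0.5696 I₀ · cos²(60°) = 0.1424 I₀.
So 175 W/m² = 0.1424 I₀, giving I₀ = 175/0.1424 = 1229 W/m².

I₀ ≈ 1230 W/m²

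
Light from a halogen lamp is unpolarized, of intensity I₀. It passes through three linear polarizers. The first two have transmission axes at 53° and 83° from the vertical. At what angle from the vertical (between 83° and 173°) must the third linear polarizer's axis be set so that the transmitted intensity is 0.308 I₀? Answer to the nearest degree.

θ ≈ 108°

Unpolarized light through the first polarizer → I₁ = ½ I₀, now polarized at 53°.
I₂ = I₁ cos²(83° − 53°) = 0.5 I₀ · cos²(30°) = 0.375 I₀.
Need I₃/I₀ = 0.308, so cos²(θ − 83°) = 0.308 / 0.375 = 0.8213.
θ − 83° = arccos(√0.8213) = 25.0°, giving θ ≈ 83 + 25.0 = 108.0°.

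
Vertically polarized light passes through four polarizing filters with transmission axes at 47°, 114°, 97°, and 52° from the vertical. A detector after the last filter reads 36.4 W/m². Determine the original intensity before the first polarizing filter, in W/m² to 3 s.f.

By Malus's law, I₁ = I₀ cos²(47° − 0°) = I₀ cos²(47°) = 0.4651 I₀.
I₂ = I₁ cos²(114° − 47°) = 0.4651 I₀ · cos²(67°) = 0.07101 I₀.
I₃ = I₂ cos²(97° − 114°) = 0.07101 I₀ · cos²(17°) = 0.06494 I₀.
I₄ = I₃ cos²(52° − 97°) = 0.06494 I₀ · cos²(45°) = 0.03247 I₀.
So 36.4 W/m² = 0.03247 I₀, giving I₀ = 36.4/0.03247 = 1121 W/m².

I₀ ≈ 1120 W/m²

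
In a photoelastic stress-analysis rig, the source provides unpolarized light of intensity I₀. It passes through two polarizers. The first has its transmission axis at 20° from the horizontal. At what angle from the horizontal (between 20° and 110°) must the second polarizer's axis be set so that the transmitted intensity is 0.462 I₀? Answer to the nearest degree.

θ ≈ 36°

Unpolarized light through the first polarizer → I₁ = ½ I₀, now polarized at 20°.
Need I₂/I₀ = 0.462, so cos²(θ − 20°) = 0.462 / 0.5 = 0.924.
θ − 20° = arccos(√0.924) = 16.0°, giving θ ≈ 20 + 16.0 = 36.0°.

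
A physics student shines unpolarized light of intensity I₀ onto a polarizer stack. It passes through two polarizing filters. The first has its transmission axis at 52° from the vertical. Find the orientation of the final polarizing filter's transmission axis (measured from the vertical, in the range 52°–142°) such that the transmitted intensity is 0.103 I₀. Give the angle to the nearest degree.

Unpolarized light through the first polarizer → I₁ = ½ I₀, now polarized at 52°.
Need I₂/I₀ = 0.103, so cos²(θ − 52°) = 0.103 / 0.5 = 0.206.
θ − 52° = arccos(√0.206) = 63.0°, giving θ ≈ 52 + 63.0 = 115.0°.

θ ≈ 115°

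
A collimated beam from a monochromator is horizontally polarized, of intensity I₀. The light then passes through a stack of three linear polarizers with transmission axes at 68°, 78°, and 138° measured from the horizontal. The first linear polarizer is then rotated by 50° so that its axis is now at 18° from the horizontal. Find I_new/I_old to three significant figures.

I_new/I_old ≈ 1.66

Before rotation:
I₁ = I₀ cos²(68° − 0°) = I₀ cos²(68°) = 0.1403 I₀.
I₂ = I₁ cos²(78° − 68°) = 0.1403 I₀ · cos²(10°) = 0.1361 I₀.
I₃ = I₂ cos²(138° − 78°) = 0.1361 I₀ · cos²(60°) = 0.03402 I₀.
After rotation:
I₁ = I₀ cos²(18° − 0°) = I₀ cos²(18°) = 0.9045 I₀.
I₂ = I₁ cos²(78° − 18°) = 0.9045 I₀ · cos²(60°) = 0.2261 I₀.
I₃ = I₂ cos²(138° − 78°) = 0.2261 I₀ · cos²(60°) = 0.05653 I₀.
Ratio = 0.05653 / 0.03402 = 1.661.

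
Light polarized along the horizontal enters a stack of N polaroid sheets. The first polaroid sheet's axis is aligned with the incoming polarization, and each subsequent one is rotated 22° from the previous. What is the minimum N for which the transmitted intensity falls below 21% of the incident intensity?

N = 12

First polarizer is aligned with the polarization: full transmission.
Each further stage multiplies by cos²(22°) = 0.8597.
After N polarizers: T = 0.8597^(N−1). Require T < 0.21 ⇒ N−1 > ln(0.21)/ln(0.8597) = 10.32, so N−1 ≥ 11 and N = 12.
Check: N=12 gives T = 0.1895 < 0.21; N=11 gives T = 0.2205.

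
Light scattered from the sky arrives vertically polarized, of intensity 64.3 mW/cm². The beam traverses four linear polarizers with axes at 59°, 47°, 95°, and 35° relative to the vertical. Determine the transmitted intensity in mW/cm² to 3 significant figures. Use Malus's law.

I ≈ 1.83 mW/cm²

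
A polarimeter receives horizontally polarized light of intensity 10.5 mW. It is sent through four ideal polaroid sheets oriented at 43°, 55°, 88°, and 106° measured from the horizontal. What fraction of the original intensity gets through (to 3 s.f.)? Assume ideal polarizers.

I/I₀ ≈ 0.326

I₁ = 10.5 mW · cos²(43°) = 5.616 mW.
I₂ = I₁ · cos²(12°) = 5.616 · 0.9568 = 5.373 mW.
I₃ = I₂ · cos²(33°) = 5.373 · 0.7034 = 3.78 mW.
I₄ = I₃ · cos²(18°) = 3.78 · 0.9045 = 3.419 mW.
Transmitted fraction = 0.3256.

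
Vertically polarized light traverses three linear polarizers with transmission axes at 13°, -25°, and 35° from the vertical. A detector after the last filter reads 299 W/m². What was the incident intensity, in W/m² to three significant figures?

By Malus's law, I₁ = I₀ cos²(13° − 0°) = I₀ cos²(13°) = 0.9494 I₀.
I₂ = I₁ cos²(-25° − 13°) = 0.9494 I₀ · cos²(38°) = 0.5895 I₀.
I₃ = I₂ cos²(35° + 25°) = 0.5895 I₀ · cos²(60°) = 0.1474 I₀.
So 299 W/m² = 0.1474 I₀, giving I₀ = 299/0.1474 = 2029 W/m².

I₀ ≈ 2030 W/m²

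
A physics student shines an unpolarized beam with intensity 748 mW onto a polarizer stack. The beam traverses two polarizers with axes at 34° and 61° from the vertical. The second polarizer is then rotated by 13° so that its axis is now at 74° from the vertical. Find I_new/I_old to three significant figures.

I_new/I_old ≈ 0.739

Before rotation:
Unpolarized light through the first polarizer → I₁ = ½ I₀, now polarized at 34°.
I₂ = I₁ cos²(61° − 34°) = 0.5 I₀ · cos²(27°) = 0.3969 I₀.
After rotation:
Unpolarized light through the first polarizer → I₁ = ½ I₀, now polarized at 34°.
I₂ = I₁ cos²(74° − 34°) = 0.5 I₀ · cos²(40°) = 0.2934 I₀.
Ratio = 0.2934 / 0.3969 = 0.7392.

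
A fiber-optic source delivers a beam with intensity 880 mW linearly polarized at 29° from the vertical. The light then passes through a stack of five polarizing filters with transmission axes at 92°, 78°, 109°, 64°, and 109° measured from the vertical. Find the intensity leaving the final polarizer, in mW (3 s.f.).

I ≈ 31.4 mW

By Malus's law, I₁ = 880 mW · cos²(63°) = 181.4 mW.
I₂ = I₁ · cos²(14°) = 181.4 · 0.9415 = 170.8 mW.
I₃ = I₂ · cos²(31°) = 170.8 · 0.7347 = 125.5 mW.
I₄ = I₃ · cos²(45°) = 125.5 · 0.5 = 62.73 mW.
I₅ = I₄ · cos²(45°) = 62.73 · 0.5 = 31.37 mW.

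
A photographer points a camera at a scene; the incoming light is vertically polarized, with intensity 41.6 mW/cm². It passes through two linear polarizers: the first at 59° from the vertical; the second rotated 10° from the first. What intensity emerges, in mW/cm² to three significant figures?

I ≈ 10.7 mW/cm²

I₁ = 41.6 mW/cm² · cos²(59°) = 11.03 mW/cm².
I₂ = I₁ · cos²(10°) = 11.03 · 0.9698 = 10.7 mW/cm².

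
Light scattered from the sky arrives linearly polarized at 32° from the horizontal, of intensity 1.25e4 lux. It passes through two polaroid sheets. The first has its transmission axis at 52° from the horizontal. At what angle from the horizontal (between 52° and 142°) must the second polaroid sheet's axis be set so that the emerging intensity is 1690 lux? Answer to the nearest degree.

By Malus's law, I₁ = I₀ cos²(52° − 32°) = I₀ cos²(20°) = 0.883 I₀.
Target fraction: 1690 / 1.25e4 lux = 0.1352 of I₀.
Need I₂/I₀ = 0.1352, so cos²(θ − 52°) = 0.1352 / 0.883 = 0.1531.
θ − 52° = arccos(√0.1531) = 67.0°, giving θ ≈ 52 + 67.0 = 119.0°.

θ ≈ 119°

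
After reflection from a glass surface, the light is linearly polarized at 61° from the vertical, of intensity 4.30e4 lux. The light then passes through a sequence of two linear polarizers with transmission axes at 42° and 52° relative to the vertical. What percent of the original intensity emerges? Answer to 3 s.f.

≈ 86.7%

I₁ = 4.30e4 lux · cos²(19°) = 3.844e+04 lux.
I₂ = I₁ · cos²(10°) = 3.844e+04 · 0.9698 = 3.728e+04 lux.
That is 86.7% of the incident intensity.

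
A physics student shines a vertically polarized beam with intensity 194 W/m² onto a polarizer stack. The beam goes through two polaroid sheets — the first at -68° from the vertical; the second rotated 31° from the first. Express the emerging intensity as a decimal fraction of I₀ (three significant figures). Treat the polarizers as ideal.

I/I₀ ≈ 0.103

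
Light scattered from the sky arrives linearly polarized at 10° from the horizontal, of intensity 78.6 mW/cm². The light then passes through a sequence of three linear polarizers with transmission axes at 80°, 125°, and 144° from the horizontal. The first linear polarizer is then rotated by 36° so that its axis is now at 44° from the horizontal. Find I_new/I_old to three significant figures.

I_new/I_old ≈ 0.288

Before rotation:
I₁ = I₀ cos²(80° − 10°) = I₀ cos²(70°) = 0.117 I₀.
I₂ = I₁ cos²(125° − 80°) = 0.117 I₀ · cos²(45°) = 0.05849 I₀.
I₃ = I₂ cos²(144° − 125°) = 0.05849 I₀ · cos²(19°) = 0.05229 I₀.
After rotation:
I₁ = I₀ cos²(44° − 10°) = I₀ cos²(34°) = 0.6873 I₀.
I₂ = I₁ cos²(125° − 44°) = 0.6873 I₀ · cos²(81°) = 0.01682 I₀.
I₃ = I₂ cos²(144° − 125°) = 0.01682 I₀ · cos²(19°) = 0.01504 I₀.
Ratio = 0.01504 / 0.05229 = 0.2876.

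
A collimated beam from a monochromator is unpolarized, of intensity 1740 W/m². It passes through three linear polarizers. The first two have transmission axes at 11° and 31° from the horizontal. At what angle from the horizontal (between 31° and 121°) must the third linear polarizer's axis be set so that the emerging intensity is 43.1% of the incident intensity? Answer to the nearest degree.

Unpolarized light through the first polarizer → I₁ = ½ I₀, now polarized at 11°.
I₂ = I₁ cos²(31° − 11°) = 0.5 I₀ · cos²(20°) = 0.4415 I₀.
Need I₃/I₀ = 0.431, so cos²(θ − 31°) = 0.431 / 0.4415 = 0.9762.
θ − 31° = arccos(√0.9762) = 8.9°, giving θ ≈ 31 + 8.9 = 39.9°.

θ ≈ 40°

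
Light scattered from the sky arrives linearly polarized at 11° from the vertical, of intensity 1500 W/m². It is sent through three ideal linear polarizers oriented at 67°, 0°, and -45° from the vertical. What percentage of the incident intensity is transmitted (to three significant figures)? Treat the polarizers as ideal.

≈ 2.39%

I₁ = 1500 W/m² · cos²(56°) = 469 W/m².
I₂ = I₁ · cos²(67°) = 469 · 0.1527 = 71.61 W/m².
I₃ = I₂ · cos²(45°) = 71.61 · 0.5 = 35.8 W/m².
That is 2.387% of the incident intensity.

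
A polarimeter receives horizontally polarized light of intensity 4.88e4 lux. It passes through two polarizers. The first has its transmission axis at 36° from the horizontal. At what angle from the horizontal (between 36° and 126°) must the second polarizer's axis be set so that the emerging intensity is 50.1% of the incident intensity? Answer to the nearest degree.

I₁ = I₀ cos²(36° − 0°) = I₀ cos²(36°) = 0.6545 I₀.
Need I₂/I₀ = 0.501, so cos²(θ − 36°) = 0.501 / 0.6545 = 0.7655.
θ − 36° = arccos(√0.7655) = 29.0°, giving θ ≈ 36 + 29.0 = 65.0°.

θ ≈ 65°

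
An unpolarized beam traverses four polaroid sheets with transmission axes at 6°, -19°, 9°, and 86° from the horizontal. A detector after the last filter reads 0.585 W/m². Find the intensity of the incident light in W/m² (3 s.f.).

I₀ ≈ 36.1 W/m²

Unpolarized light through the first polarizer → I₁ = ½ I₀, now polarized at 6°.
I₂ = I₁ cos²(-19° − 6°) = 0.5 I₀ · cos²(25°) = 0.4107 I₀.
I₃ = I₂ cos²(9° + 19°) = 0.4107 I₀ · cos²(28°) = 0.3202 I₀.
I₄ = I₃ cos²(86° − 9°) = 0.3202 I₀ · cos²(77°) = 0.0162 I₀.
So 0.585 W/m² = 0.0162 I₀, giving I₀ = 0.585/0.0162 = 36.11 W/m².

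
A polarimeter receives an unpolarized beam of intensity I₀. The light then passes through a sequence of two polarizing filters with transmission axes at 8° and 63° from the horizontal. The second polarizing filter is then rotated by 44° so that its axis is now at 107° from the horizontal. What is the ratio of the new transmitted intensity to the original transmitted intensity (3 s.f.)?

Before rotation:
Unpolarized light through the first polarizer → I₁ = ½ I₀, now polarized at 8°.
I₂ = I₁ cos²(63° − 8°) = 0.5 I₀ · cos²(55°) = 0.1645 I₀.
After rotation:
Unpolarized light through the first polarizer → I₁ = ½ I₀, now polarized at 8°.
Angle between axes 1 and 2: 81°. I₂ = 0.5 I₀ · cos²(81°) = 0.01224 I₀.
Ratio = 0.01224 / 0.1645 = 0.07438.

I_new/I_old ≈ 0.0744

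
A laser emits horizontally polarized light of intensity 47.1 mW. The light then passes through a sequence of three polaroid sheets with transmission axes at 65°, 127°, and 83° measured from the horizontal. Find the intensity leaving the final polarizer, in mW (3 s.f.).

I₁ = 47.1 mW · cos²(65°) = 8.412 mW.
I₂ = I₁ · cos²(62°) = 8.412 · 0.2204 = 1.854 mW.
I₃ = I₂ · cos²(44°) = 1.854 · 0.5174 = 0.9594 mW.

I ≈ 0.959 mW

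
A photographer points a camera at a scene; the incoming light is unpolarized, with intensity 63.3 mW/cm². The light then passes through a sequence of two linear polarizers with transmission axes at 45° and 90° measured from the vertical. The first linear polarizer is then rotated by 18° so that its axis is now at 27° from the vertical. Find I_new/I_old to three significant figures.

I_new/I_old ≈ 0.412

Before rotation:
Unpolarized light through the first polarizer → I₁ = ½ I₀, now polarized at 45°.
I₂ = I₁ cos²(90° − 45°) = 0.5 I₀ · cos²(45°) = 0.25 I₀.
After rotation:
Unpolarized light through the first polarizer → I₁ = ½ I₀, now polarized at 27°.
I₂ = I₁ cos²(90° − 27°) = 0.5 I₀ · cos²(63°) = 0.1031 I₀.
Ratio = 0.1031 / 0.25 = 0.4122.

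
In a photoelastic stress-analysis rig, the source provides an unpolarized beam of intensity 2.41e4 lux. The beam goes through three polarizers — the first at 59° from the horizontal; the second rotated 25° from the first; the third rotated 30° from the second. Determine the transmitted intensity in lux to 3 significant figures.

I ≈ 7420 lux

Unpolarized light through the first polarizer → I₁ = 2.41e4 lux/2 = 1.205e+04 lux, polarized at 59°.
I₂ = I₁ · cos²(25°) = 1.205e+04 · 0.8214 = 9898 lux.
I₃ = I₂ · cos²(30°) = 9898 · 0.75 = 7423 lux.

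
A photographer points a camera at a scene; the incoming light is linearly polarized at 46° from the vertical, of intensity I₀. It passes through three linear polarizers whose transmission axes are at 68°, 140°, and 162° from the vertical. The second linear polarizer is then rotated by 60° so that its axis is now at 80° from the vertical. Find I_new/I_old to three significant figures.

I_new/I_old ≈ 0.226

Before rotation:
I₁ = I₀ cos²(68° − 46°) = I₀ cos²(22°) = 0.8597 I₀.
I₂ = I₁ cos²(140° − 68°) = 0.8597 I₀ · cos²(72°) = 0.08209 I₀.
I₃ = I₂ cos²(162° − 140°) = 0.08209 I₀ · cos²(22°) = 0.07057 I₀.
After rotation:
I₁ = I₀ cos²(68° − 46°) = I₀ cos²(22°) = 0.8597 I₀.
I₂ = I₁ cos²(80° − 68°) = 0.8597 I₀ · cos²(12°) = 0.8225 I₀.
I₃ = I₂ cos²(162° − 80°) = 0.8225 I₀ · cos²(82°) = 0.01593 I₀.
Ratio = 0.01593 / 0.07057 = 0.2257.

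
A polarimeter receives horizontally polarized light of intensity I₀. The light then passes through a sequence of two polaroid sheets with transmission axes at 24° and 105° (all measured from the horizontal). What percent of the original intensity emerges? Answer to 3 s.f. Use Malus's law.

≈ 2.04%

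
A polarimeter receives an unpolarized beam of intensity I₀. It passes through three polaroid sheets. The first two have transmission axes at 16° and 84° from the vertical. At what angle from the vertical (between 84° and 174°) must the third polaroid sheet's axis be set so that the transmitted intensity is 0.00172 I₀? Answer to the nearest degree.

θ ≈ 165°

Unpolarized light through the first polarizer → I₁ = ½ I₀, now polarized at 16°.
I₂ = I₁ cos²(84° − 16°) = 0.5 I₀ · cos²(68°) = 0.07017 I₀.
Need I₃/I₀ = 0.00172, so cos²(θ − 84°) = 0.00172 / 0.07017 = 0.02451.
θ − 84° = arccos(√0.02451) = 81.0°, giving θ ≈ 84 + 81.0 = 165.0°.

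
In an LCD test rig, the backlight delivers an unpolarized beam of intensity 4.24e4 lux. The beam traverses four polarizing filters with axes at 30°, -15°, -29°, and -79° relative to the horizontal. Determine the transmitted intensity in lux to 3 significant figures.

I ≈ 4120 lux

Unpolarized light through the first polarizer → I₁ = 4.24e4 lux/2 = 2.12e+04 lux, polarized at 30°.
I₂ = I₁ · cos²(45°) = 2.12e+04 · 0.5 = 1.06e+04 lux.
I₃ = I₂ · cos²(14°) = 1.06e+04 · 0.9415 = 9980 lux.
I₄ = I₃ · cos²(50°) = 9980 · 0.4132 = 4123 lux.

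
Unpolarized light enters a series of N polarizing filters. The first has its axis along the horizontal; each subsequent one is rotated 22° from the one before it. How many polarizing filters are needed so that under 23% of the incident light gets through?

First polarizer halves the unpolarized light: factor 1/2.
Each further stage multiplies by cos²(22°) = 0.8597.
After N polarizers: T = 0.5·0.8597^(N−1). Require T < 0.23 ⇒ N−1 > ln(0.23/0.5)/ln(0.8597) = 5.14, so N−1 ≥ 6 and N = 7.
Check: N=7 gives T = 0.2018 < 0.23; N=6 gives T = 0.2348.

N = 7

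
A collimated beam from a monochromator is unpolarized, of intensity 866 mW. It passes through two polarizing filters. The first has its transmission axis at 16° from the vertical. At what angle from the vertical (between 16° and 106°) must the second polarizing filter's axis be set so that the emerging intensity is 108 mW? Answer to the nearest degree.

Unpolarized light through the first polarizer → I₁ = ½ I₀, now polarized at 16°.
Target fraction: 108 / 866 mW = 0.1247 of I₀.
Need I₂/I₀ = 0.1247, so cos²(θ − 16°) = 0.1247 / 0.5 = 0.2494.
θ − 16° = arccos(√0.2494) = 60.0°, giving θ ≈ 16 + 60.0 = 76.0°.

θ ≈ 76°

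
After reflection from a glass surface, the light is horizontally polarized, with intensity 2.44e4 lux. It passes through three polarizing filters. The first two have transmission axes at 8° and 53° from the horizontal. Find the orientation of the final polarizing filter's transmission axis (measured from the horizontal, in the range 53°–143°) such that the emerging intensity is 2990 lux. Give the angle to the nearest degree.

θ ≈ 113°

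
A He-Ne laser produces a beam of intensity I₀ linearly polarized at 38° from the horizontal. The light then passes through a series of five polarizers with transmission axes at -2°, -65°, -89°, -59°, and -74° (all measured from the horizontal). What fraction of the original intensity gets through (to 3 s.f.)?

≈ 0.0706 I₀

I₁ = I₀ cos²(-2° − 38°) = I₀ cos²(40°) = 0.5868 I₀.
I₂ = I₁ cos²(-65° + 2°) = 0.5868 I₀ · cos²(63°) = 0.1209 I₀.
I₃ = I₂ cos²(-89° + 65°) = 0.1209 I₀ · cos²(24°) = 0.1009 I₀.
I₄ = I₃ cos²(-59° + 89°) = 0.1009 I₀ · cos²(30°) = 0.0757 I₀.
I₅ = I₄ cos²(-74° + 59°) = 0.0757 I₀ · cos²(15°) = 0.07063 I₀.
Transmitted fraction = 0.07063.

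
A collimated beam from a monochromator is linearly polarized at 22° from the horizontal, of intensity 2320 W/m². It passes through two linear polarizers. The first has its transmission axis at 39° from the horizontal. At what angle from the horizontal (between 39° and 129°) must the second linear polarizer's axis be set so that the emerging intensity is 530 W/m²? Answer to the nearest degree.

θ ≈ 99°

I₁ = I₀ cos²(39° − 22°) = I₀ cos²(17°) = 0.9145 I₀.
Target fraction: 530 / 2320 W/m² = 0.2284 of I₀.
Need I₂/I₀ = 0.2284, so cos²(θ − 39°) = 0.2284 / 0.9145 = 0.2498.
θ − 39° = arccos(√0.2498) = 60.0°, giving θ ≈ 39 + 60.0 = 99.0°.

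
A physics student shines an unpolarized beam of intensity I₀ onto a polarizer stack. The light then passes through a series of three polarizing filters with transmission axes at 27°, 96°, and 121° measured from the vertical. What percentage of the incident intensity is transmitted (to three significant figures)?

Unpolarized light through the first polarizer → I₁ = ½ I₀, now polarized at 27°.
I₂ = I₁ cos²(96° − 27°) = 0.5 I₀ · cos²(69°) = 0.06421 I₀.
I₃ = I₂ cos²(121° − 96°) = 0.06421 I₀ · cos²(25°) = 0.05274 I₀.
That is 5.274% of the incident intensity.

≈ 5.27%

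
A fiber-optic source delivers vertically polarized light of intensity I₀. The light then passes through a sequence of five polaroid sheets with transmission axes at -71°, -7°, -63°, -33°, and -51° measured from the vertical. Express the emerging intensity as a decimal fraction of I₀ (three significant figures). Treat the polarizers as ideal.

≈ 0.00432 I₀

I₁ = I₀ cos²(-71° − 0°) = I₀ cos²(71°) = 0.106 I₀.
I₂ = I₁ cos²(-7° + 71°) = 0.106 I₀ · cos²(64°) = 0.02037 I₀.
I₃ = I₂ cos²(-63° + 7°) = 0.02037 I₀ · cos²(56°) = 0.006369 I₀.
I₄ = I₃ cos²(-33° + 63°) = 0.006369 I₀ · cos²(30°) = 0.004777 I₀.
I₅ = I₄ cos²(-51° + 33°) = 0.004777 I₀ · cos²(18°) = 0.004321 I₀.
Transmitted fraction = 0.004321.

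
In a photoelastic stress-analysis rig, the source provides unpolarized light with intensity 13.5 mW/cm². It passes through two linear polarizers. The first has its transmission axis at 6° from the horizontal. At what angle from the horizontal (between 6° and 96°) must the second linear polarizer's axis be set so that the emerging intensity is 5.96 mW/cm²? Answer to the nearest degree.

θ ≈ 26°

Unpolarized light through the first polarizer → I₁ = ½ I₀, now polarized at 6°.
Target fraction: 5.96 / 13.5 mW/cm² = 0.4415 of I₀.
Need I₂/I₀ = 0.4415, so cos²(θ − 6°) = 0.4415 / 0.5 = 0.883.
θ − 6° = arccos(√0.883) = 20.0°, giving θ ≈ 6 + 20.0 = 26.0°.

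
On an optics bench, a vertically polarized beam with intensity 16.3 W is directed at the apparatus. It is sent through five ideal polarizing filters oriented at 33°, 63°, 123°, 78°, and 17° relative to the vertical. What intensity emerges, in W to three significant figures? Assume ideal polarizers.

I₁ = 16.3 W · cos²(33°) = 11.46 W.
I₂ = I₁ · cos²(30°) = 11.46 · 0.75 = 8.599 W.
I₃ = I₂ · cos²(60°) = 8.599 · 0.25 = 2.15 W.
I₄ = I₃ · cos²(45°) = 2.15 · 0.5 = 1.075 W.
I₅ = I₄ · cos²(61°) = 1.075 · 0.235 = 0.2526 W.

I ≈ 0.253 W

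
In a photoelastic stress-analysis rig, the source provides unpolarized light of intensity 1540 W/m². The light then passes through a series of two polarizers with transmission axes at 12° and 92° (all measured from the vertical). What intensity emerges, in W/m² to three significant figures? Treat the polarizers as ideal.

Unpolarized light through the first polarizer → I₁ = 1540 W/m²/2 = 770 W/m², polarized at 12°.
I₂ = I₁ · cos²(80°) = 770 · 0.03015 = 23.22 W/m².

I ≈ 23.2 W/m²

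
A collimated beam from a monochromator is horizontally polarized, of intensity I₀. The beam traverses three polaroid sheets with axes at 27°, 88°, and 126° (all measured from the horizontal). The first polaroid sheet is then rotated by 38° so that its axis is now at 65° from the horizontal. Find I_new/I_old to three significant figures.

Before rotation:
By Malus's law, I₁ = I₀ cos²(27° − 0°) = I₀ cos²(27°) = 0.7939 I₀.
I₂ = I₁ cos²(88° − 27°) = 0.7939 I₀ · cos²(61°) = 0.1866 I₀.
I₃ = I₂ cos²(126° − 88°) = 0.1866 I₀ · cos²(38°) = 0.1159 I₀.
After rotation:
I₁ = I₀ cos²(65° − 0°) = I₀ cos²(65°) = 0.1786 I₀.
I₂ = I₁ cos²(88° − 65°) = 0.1786 I₀ · cos²(23°) = 0.1513 I₀.
I₃ = I₂ cos²(126° − 88°) = 0.1513 I₀ · cos²(38°) = 0.09398 I₀.
Ratio = 0.09398 / 0.1159 = 0.811.

I_new/I_old ≈ 0.811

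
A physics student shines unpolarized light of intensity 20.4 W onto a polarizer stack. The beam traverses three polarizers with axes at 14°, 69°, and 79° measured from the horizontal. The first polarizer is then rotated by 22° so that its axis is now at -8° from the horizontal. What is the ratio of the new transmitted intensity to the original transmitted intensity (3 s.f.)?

Before rotation:
Unpolarized light through the first polarizer → I₁ = ½ I₀, now polarized at 14°.
I₂ = I₁ cos²(69° − 14°) = 0.5 I₀ · cos²(55°) = 0.1645 I₀.
I₃ = I₂ cos²(79° − 69°) = 0.1645 I₀ · cos²(10°) = 0.1595 I₀.
After rotation:
Unpolarized light through the first polarizer → I₁ = ½ I₀, now polarized at -8°.
I₂ = I₁ cos²(69° + 8°) = 0.5 I₀ · cos²(77°) = 0.0253 I₀.
I₃ = I₂ cos²(79° − 69°) = 0.0253 I₀ · cos²(10°) = 0.02454 I₀.
Ratio = 0.02454 / 0.1595 = 0.1538.

I_new/I_old ≈ 0.154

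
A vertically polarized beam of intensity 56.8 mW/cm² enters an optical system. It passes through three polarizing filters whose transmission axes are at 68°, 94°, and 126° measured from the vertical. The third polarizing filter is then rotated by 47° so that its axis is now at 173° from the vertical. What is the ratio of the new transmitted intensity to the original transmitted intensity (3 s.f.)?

I_new/I_old ≈ 0.0506

Before rotation:
By Malus's law, I₁ = I₀ cos²(68° − 0°) = I₀ cos²(68°) = 0.1403 I₀.
I₂ = I₁ cos²(94° − 68°) = 0.1403 I₀ · cos²(26°) = 0.1134 I₀.
I₃ = I₂ cos²(126° − 94°) = 0.1134 I₀ · cos²(32°) = 0.08153 I₀.
After rotation:
I₁ = I₀ cos²(68° − 0°) = I₀ cos²(68°) = 0.1403 I₀.
I₂ = I₁ cos²(94° − 68°) = 0.1403 I₀ · cos²(26°) = 0.1134 I₀.
I₃ = I₂ cos²(173° − 94°) = 0.1134 I₀ · cos²(79°) = 0.004127 I₀.
Ratio = 0.004127 / 0.08153 = 0.05062.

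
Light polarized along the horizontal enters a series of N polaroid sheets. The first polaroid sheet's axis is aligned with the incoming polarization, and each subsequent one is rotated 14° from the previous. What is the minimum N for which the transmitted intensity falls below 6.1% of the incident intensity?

N = 48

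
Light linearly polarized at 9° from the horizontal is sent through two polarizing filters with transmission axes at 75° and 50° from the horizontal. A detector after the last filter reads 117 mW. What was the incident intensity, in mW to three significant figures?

By Malus's law, I₁ = I₀ cos²(75° − 9°) = I₀ cos²(66°) = 0.1654 I₀.
I₂ = I₁ cos²(50° − 75°) = 0.1654 I₀ · cos²(25°) = 0.1359 I₀.
So 117 mW = 0.1359 I₀, giving I₀ = 117/0.1359 = 861 mW.

I₀ ≈ 861 mW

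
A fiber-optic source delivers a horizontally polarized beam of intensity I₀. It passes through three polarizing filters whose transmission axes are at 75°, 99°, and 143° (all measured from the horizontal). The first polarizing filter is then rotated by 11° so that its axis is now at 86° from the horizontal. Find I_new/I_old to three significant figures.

Before rotation:
I₁ = I₀ cos²(75° − 0°) = I₀ cos²(75°) = 0.06699 I₀.
I₂ = I₁ cos²(99° − 75°) = 0.06699 I₀ · cos²(24°) = 0.05591 I₀.
I₃ = I₂ cos²(143° − 99°) = 0.05591 I₀ · cos²(44°) = 0.02893 I₀.
After rotation:
I₁ = I₀ cos²(86° − 0°) = I₀ cos²(86°) = 0.004866 I₀.
I₂ = I₁ cos²(99° − 86°) = 0.004866 I₀ · cos²(13°) = 0.00462 I₀.
I₃ = I₂ cos²(143° − 99°) = 0.00462 I₀ · cos²(44°) = 0.00239 I₀.
Ratio = 0.00239 / 0.02893 = 0.08264.

I_new/I_old ≈ 0.0826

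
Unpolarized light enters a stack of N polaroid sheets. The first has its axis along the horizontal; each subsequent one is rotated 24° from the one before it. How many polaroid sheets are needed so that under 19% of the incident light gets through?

First polarizer halves the unpolarized light: factor 1/2.
Each further stage multiplies by cos²(24°) = 0.8346.
After N polarizers: T = 0.5·0.8346^(N−1). Require T < 0.19 ⇒ N−1 > ln(0.19/0.5)/ln(0.8346) = 5.35, so N−1 ≥ 6 and N = 7.
Check: N=7 gives T = 0.1689 < 0.19; N=6 gives T = 0.2024.

N = 7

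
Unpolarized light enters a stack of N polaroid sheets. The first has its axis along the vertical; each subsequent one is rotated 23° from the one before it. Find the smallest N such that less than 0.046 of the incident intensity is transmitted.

N = 16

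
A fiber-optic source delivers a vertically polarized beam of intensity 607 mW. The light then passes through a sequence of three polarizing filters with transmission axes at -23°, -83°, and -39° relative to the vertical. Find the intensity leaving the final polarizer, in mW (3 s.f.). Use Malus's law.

I ≈ 66.5 mW

By Malus's law, I₁ = 607 mW · cos²(23°) = 514.3 mW.
I₂ = I₁ · cos²(60°) = 514.3 · 0.25 = 128.6 mW.
I₃ = I₂ · cos²(44°) = 128.6 · 0.5174 = 66.53 mW.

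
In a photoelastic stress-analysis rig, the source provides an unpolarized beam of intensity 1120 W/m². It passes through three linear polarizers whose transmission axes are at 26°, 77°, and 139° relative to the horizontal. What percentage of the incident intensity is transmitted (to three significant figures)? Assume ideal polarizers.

Unpolarized light through the first polarizer → I₁ = 1120 W/m²/2 = 560 W/m², polarized at 26°.
I₂ = I₁ · cos²(51°) = 560 · 0.396 = 221.8 W/m².
I₃ = I₂ · cos²(62°) = 221.8 · 0.2204 = 48.88 W/m².
That is 4.364% of the incident intensity.

≈ 4.36%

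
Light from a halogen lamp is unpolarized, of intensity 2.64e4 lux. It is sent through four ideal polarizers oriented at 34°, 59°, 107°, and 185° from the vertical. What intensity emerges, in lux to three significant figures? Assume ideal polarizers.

Unpolarized light through the first polarizer → I₁ = 2.64e4 lux/2 = 1.32e+04 lux, polarized at 34°.
I₂ = I₁ · cos²(25°) = 1.32e+04 · 0.8214 = 1.084e+04 lux.
I₃ = I₂ · cos²(48°) = 1.084e+04 · 0.4477 = 4855 lux.
I₄ = I₃ · cos²(78°) = 4855 · 0.04323 = 209.8 lux.

I ≈ 210 lux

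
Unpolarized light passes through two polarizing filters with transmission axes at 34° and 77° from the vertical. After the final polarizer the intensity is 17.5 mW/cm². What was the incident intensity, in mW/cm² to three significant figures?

Unpolarized light through the first polarizer → I₁ = ½ I₀, now polarized at 34°.
I₂ = I₁ cos²(77° − 34°) = 0.5 I₀ · cos²(43°) = 0.2674 I₀.
So 17.5 mW/cm² = 0.2674 I₀, giving I₀ = 17.5/0.2674 = 65.44 mW/cm².

I₀ ≈ 65.4 mW/cm²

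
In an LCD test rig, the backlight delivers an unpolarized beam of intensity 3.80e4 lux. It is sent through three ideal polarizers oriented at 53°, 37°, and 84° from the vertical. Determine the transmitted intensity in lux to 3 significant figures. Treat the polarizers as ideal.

I ≈ 8170 lux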